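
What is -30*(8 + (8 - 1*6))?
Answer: -300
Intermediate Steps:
-30*(8 + (8 - 1*6)) = -30*(8 + (8 - 6)) = -30*(8 + 2) = -30*10 = -300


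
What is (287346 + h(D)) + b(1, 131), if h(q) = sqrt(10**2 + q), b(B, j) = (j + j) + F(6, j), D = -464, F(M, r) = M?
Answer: 287614 + 2*I*sqrt(91) ≈ 2.8761e+5 + 19.079*I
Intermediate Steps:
b(B, j) = 6 + 2*j (b(B, j) = (j + j) + 6 = 2*j + 6 = 6 + 2*j)
h(q) = sqrt(100 + q)
(287346 + h(D)) + b(1, 131) = (287346 + sqrt(100 - 464)) + (6 + 2*131) = (287346 + sqrt(-364)) + (6 + 262) = (287346 + 2*I*sqrt(91)) + 268 = 287614 + 2*I*sqrt(91)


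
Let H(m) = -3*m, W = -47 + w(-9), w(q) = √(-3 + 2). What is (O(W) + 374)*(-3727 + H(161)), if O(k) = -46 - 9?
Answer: -1342990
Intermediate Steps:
w(q) = I (w(q) = √(-1) = I)
W = -47 + I ≈ -47.0 + 1.0*I
O(k) = -55
(O(W) + 374)*(-3727 + H(161)) = (-55 + 374)*(-3727 - 3*161) = 319*(-3727 - 483) = 319*(-4210) = -1342990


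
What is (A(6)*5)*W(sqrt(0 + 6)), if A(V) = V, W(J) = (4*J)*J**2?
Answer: 720*sqrt(6) ≈ 1763.6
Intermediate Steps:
W(J) = 4*J**3
(A(6)*5)*W(sqrt(0 + 6)) = (6*5)*(4*(sqrt(0 + 6))**3) = 30*(4*(sqrt(6))**3) = 30*(4*(6*sqrt(6))) = 30*(24*sqrt(6)) = 720*sqrt(6)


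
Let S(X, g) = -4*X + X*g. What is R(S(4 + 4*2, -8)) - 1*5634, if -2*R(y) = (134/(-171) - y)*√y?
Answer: -5634 - 48980*I/57 ≈ -5634.0 - 859.3*I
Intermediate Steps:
R(y) = -√y*(-134/171 - y)/2 (R(y) = -(134/(-171) - y)*√y/2 = -(134*(-1/171) - y)*√y/2 = -(-134/171 - y)*√y/2 = -√y*(-134/171 - y)/2)
R(S(4 + 4*2, -8)) - 1*5634 = √((4 + 4*2)*(-4 - 8))*(134 + 171*((4 + 4*2)*(-4 - 8)))/342 - 1*5634 = √((4 + 8)*(-12))*(134 + 171*((4 + 8)*(-12)))/342 - 5634 = √(12*(-12))*(134 + 171*(12*(-12)))/342 - 5634 = √(-144)*(134 + 171*(-144))/342 - 5634 = (12*I)*(134 - 24624)/342 - 5634 = (1/342)*(12*I)*(-24490) - 5634 = -48980*I/57 - 5634 = -5634 - 48980*I/57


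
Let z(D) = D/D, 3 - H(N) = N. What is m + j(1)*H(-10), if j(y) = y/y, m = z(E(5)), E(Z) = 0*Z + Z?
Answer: 14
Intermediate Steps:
E(Z) = Z (E(Z) = 0 + Z = Z)
H(N) = 3 - N
z(D) = 1
m = 1
j(y) = 1
m + j(1)*H(-10) = 1 + 1*(3 - 1*(-10)) = 1 + 1*(3 + 10) = 1 + 1*13 = 1 + 13 = 14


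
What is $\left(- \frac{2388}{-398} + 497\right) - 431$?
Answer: $72$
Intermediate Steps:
$\left(- \frac{2388}{-398} + 497\right) - 431 = \left(\left(-2388\right) \left(- \frac{1}{398}\right) + 497\right) - 431 = \left(6 + 497\right) - 431 = 503 - 431 = 72$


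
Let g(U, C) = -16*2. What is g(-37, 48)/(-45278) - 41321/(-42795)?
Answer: 936150839/968836005 ≈ 0.96626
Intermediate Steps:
g(U, C) = -32
g(-37, 48)/(-45278) - 41321/(-42795) = -32/(-45278) - 41321/(-42795) = -32*(-1/45278) - 41321*(-1/42795) = 16/22639 + 41321/42795 = 936150839/968836005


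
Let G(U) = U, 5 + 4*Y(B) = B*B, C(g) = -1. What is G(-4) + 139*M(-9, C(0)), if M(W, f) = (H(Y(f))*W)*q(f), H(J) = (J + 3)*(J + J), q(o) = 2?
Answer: 10004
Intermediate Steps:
Y(B) = -5/4 + B²/4 (Y(B) = -5/4 + (B*B)/4 = -5/4 + B²/4)
H(J) = 2*J*(3 + J) (H(J) = (3 + J)*(2*J) = 2*J*(3 + J))
M(W, f) = 4*W*(-5/4 + f²/4)*(7/4 + f²/4) (M(W, f) = ((2*(-5/4 + f²/4)*(3 + (-5/4 + f²/4)))*W)*2 = ((2*(-5/4 + f²/4)*(7/4 + f²/4))*W)*2 = (2*W*(-5/4 + f²/4)*(7/4 + f²/4))*2 = 4*W*(-5/4 + f²/4)*(7/4 + f²/4))
G(-4) + 139*M(-9, C(0)) = -4 + 139*((¼)*(-9)*(-5 + (-1)²)*(7 + (-1)²)) = -4 + 139*((¼)*(-9)*(-5 + 1)*(7 + 1)) = -4 + 139*((¼)*(-9)*(-4)*8) = -4 + 139*72 = -4 + 10008 = 10004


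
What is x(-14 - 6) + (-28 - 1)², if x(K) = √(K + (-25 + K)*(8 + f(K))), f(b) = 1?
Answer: 841 + 5*I*√17 ≈ 841.0 + 20.616*I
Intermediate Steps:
x(K) = √(-225 + 10*K) (x(K) = √(K + (-25 + K)*(8 + 1)) = √(K + (-25 + K)*9) = √(K + (-225 + 9*K)) = √(-225 + 10*K))
x(-14 - 6) + (-28 - 1)² = √(-225 + 10*(-14 - 6)) + (-28 - 1)² = √(-225 + 10*(-20)) + (-29)² = √(-225 - 200) + 841 = √(-425) + 841 = 5*I*√17 + 841 = 841 + 5*I*√17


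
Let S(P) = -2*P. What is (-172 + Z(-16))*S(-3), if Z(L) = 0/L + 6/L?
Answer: -4137/4 ≈ -1034.3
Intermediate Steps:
Z(L) = 6/L (Z(L) = 0 + 6/L = 6/L)
(-172 + Z(-16))*S(-3) = (-172 + 6/(-16))*(-2*(-3)) = (-172 + 6*(-1/16))*6 = (-172 - 3/8)*6 = -1379/8*6 = -4137/4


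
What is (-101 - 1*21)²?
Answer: 14884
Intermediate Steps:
(-101 - 1*21)² = (-101 - 21)² = (-122)² = 14884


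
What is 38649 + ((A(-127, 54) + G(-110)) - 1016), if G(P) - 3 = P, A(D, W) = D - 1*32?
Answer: 37367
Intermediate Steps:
A(D, W) = -32 + D (A(D, W) = D - 32 = -32 + D)
G(P) = 3 + P
38649 + ((A(-127, 54) + G(-110)) - 1016) = 38649 + (((-32 - 127) + (3 - 110)) - 1016) = 38649 + ((-159 - 107) - 1016) = 38649 + (-266 - 1016) = 38649 - 1282 = 37367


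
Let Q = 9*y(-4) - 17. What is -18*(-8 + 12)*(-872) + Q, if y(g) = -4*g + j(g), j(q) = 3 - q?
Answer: 62974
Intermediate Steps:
y(g) = 3 - 5*g (y(g) = -4*g + (3 - g) = 3 - 5*g)
Q = 190 (Q = 9*(3 - 5*(-4)) - 17 = 9*(3 + 20) - 17 = 9*23 - 17 = 207 - 17 = 190)
-18*(-8 + 12)*(-872) + Q = -18*(-8 + 12)*(-872) + 190 = -18*4*(-872) + 190 = -72*(-872) + 190 = 62784 + 190 = 62974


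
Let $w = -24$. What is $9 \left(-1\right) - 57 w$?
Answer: $1359$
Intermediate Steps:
$9 \left(-1\right) - 57 w = 9 \left(-1\right) - -1368 = -9 + 1368 = 1359$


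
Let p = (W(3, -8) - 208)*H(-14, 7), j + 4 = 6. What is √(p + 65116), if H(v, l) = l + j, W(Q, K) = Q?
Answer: √63271 ≈ 251.54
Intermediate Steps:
j = 2 (j = -4 + 6 = 2)
H(v, l) = 2 + l (H(v, l) = l + 2 = 2 + l)
p = -1845 (p = (3 - 208)*(2 + 7) = -205*9 = -1845)
√(p + 65116) = √(-1845 + 65116) = √63271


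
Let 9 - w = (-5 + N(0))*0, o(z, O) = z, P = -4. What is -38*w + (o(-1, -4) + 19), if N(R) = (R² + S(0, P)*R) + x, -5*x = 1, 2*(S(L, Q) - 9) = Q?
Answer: -324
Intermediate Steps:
S(L, Q) = 9 + Q/2
x = -⅕ (x = -⅕*1 = -⅕ ≈ -0.20000)
N(R) = -⅕ + R² + 7*R (N(R) = (R² + (9 + (½)*(-4))*R) - ⅕ = (R² + (9 - 2)*R) - ⅕ = (R² + 7*R) - ⅕ = -⅕ + R² + 7*R)
w = 9 (w = 9 - (-5 + (-⅕ + 0² + 7*0))*0 = 9 - (-5 + (-⅕ + 0 + 0))*0 = 9 - (-5 - ⅕)*0 = 9 - (-26)*0/5 = 9 - 1*0 = 9 + 0 = 9)
-38*w + (o(-1, -4) + 19) = -38*9 + (-1 + 19) = -342 + 18 = -324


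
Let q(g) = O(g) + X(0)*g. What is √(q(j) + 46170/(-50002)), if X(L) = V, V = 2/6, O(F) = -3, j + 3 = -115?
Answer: I*√243338383146/75003 ≈ 6.577*I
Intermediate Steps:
j = -118 (j = -3 - 115 = -118)
V = ⅓ (V = 2*(⅙) = ⅓ ≈ 0.33333)
X(L) = ⅓
q(g) = -3 + g/3
√(q(j) + 46170/(-50002)) = √((-3 + (⅓)*(-118)) + 46170/(-50002)) = √((-3 - 118/3) + 46170*(-1/50002)) = √(-127/3 - 23085/25001) = √(-3244382/75003) = I*√243338383146/75003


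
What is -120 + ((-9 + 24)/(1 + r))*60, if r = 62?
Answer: -740/7 ≈ -105.71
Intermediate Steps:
-120 + ((-9 + 24)/(1 + r))*60 = -120 + ((-9 + 24)/(1 + 62))*60 = -120 + (15/63)*60 = -120 + (15*(1/63))*60 = -120 + (5/21)*60 = -120 + 100/7 = -740/7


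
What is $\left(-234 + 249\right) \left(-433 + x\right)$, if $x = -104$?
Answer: $-8055$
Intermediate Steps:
$\left(-234 + 249\right) \left(-433 + x\right) = \left(-234 + 249\right) \left(-433 - 104\right) = 15 \left(-537\right) = -8055$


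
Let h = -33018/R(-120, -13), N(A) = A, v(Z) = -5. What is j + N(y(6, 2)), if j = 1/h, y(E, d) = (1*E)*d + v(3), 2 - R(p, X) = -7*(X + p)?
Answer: 232055/33018 ≈ 7.0281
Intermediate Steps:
R(p, X) = 2 + 7*X + 7*p (R(p, X) = 2 - (-7)*(X + p) = 2 - (-7*X - 7*p) = 2 + (7*X + 7*p) = 2 + 7*X + 7*p)
y(E, d) = -5 + E*d (y(E, d) = (1*E)*d - 5 = E*d - 5 = -5 + E*d)
h = 33018/929 (h = -33018/(2 + 7*(-13) + 7*(-120)) = -33018/(2 - 91 - 840) = -33018/(-929) = -33018*(-1/929) = 33018/929 ≈ 35.541)
j = 929/33018 (j = 1/(33018/929) = 929/33018 ≈ 0.028136)
j + N(y(6, 2)) = 929/33018 + (-5 + 6*2) = 929/33018 + (-5 + 12) = 929/33018 + 7 = 232055/33018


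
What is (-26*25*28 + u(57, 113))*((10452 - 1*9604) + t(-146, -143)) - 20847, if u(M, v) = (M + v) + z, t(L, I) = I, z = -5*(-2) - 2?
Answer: -12726357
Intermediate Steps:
z = 8 (z = 10 - 2 = 8)
u(M, v) = 8 + M + v (u(M, v) = (M + v) + 8 = 8 + M + v)
(-26*25*28 + u(57, 113))*((10452 - 1*9604) + t(-146, -143)) - 20847 = (-26*25*28 + (8 + 57 + 113))*((10452 - 1*9604) - 143) - 20847 = (-650*28 + 178)*((10452 - 9604) - 143) - 20847 = (-18200 + 178)*(848 - 143) - 20847 = -18022*705 - 20847 = -12705510 - 20847 = -12726357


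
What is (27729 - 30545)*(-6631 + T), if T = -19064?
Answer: 72357120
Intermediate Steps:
(27729 - 30545)*(-6631 + T) = (27729 - 30545)*(-6631 - 19064) = -2816*(-25695) = 72357120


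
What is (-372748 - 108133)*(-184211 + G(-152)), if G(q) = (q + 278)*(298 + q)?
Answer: 79737283015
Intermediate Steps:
G(q) = (278 + q)*(298 + q)
(-372748 - 108133)*(-184211 + G(-152)) = (-372748 - 108133)*(-184211 + (82844 + (-152)**2 + 576*(-152))) = -480881*(-184211 + (82844 + 23104 - 87552)) = -480881*(-184211 + 18396) = -480881*(-165815) = 79737283015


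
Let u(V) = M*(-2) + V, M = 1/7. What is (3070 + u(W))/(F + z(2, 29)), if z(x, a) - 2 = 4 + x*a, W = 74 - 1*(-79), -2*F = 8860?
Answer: -22559/30562 ≈ -0.73814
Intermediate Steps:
M = ⅐ ≈ 0.14286
F = -4430 (F = -½*8860 = -4430)
W = 153 (W = 74 + 79 = 153)
z(x, a) = 6 + a*x (z(x, a) = 2 + (4 + x*a) = 2 + (4 + a*x) = 6 + a*x)
u(V) = -2/7 + V (u(V) = (⅐)*(-2) + V = -2/7 + V)
(3070 + u(W))/(F + z(2, 29)) = (3070 + (-2/7 + 153))/(-4430 + (6 + 29*2)) = (3070 + 1069/7)/(-4430 + (6 + 58)) = 22559/(7*(-4430 + 64)) = (22559/7)/(-4366) = (22559/7)*(-1/4366) = -22559/30562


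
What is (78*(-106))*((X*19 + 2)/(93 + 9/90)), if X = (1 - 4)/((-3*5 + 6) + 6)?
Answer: -248040/133 ≈ -1865.0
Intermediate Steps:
X = 1 (X = -3/((-15 + 6) + 6) = -3/(-9 + 6) = -3/(-3) = -3*(-⅓) = 1)
(78*(-106))*((X*19 + 2)/(93 + 9/90)) = (78*(-106))*((1*19 + 2)/(93 + 9/90)) = -8268*(19 + 2)/(93 + 9*(1/90)) = -173628/(93 + ⅒) = -173628/931/10 = -173628*10/931 = -8268*30/133 = -248040/133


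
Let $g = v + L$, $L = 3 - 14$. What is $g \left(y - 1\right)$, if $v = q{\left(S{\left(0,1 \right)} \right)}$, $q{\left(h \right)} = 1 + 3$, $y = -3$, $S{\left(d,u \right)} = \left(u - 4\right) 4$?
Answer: $28$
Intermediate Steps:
$S{\left(d,u \right)} = -16 + 4 u$ ($S{\left(d,u \right)} = \left(-4 + u\right) 4 = -16 + 4 u$)
$L = -11$
$q{\left(h \right)} = 4$
$v = 4$
$g = -7$ ($g = 4 - 11 = -7$)
$g \left(y - 1\right) = - 7 \left(-3 - 1\right) = \left(-7\right) \left(-4\right) = 28$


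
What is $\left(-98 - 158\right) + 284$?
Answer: $28$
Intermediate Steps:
$\left(-98 - 158\right) + 284 = -256 + 284 = 28$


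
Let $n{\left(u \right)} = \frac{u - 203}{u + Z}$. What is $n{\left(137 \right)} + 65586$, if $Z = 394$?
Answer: $\frac{11608700}{177} \approx 65586.0$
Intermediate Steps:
$n{\left(u \right)} = \frac{-203 + u}{394 + u}$ ($n{\left(u \right)} = \frac{u - 203}{u + 394} = \frac{u - 203}{394 + u} = \frac{-203 + u}{394 + u}$)
$n{\left(137 \right)} + 65586 = \frac{-203 + 137}{394 + 137} + 65586 = \frac{1}{531} \left(-66\right) + 65586 = - \frac{22}{177} + 65586 = \frac{11608700}{177}$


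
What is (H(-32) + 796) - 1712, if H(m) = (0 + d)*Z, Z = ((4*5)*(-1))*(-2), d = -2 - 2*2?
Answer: -1156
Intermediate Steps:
d = -6 (d = -2 - 4 = -6)
Z = 40 (Z = (20*(-1))*(-2) = -20*(-2) = 40)
H(m) = -240 (H(m) = (0 - 6)*40 = -6*40 = -240)
(H(-32) + 796) - 1712 = (-240 + 796) - 1712 = 556 - 1712 = -1156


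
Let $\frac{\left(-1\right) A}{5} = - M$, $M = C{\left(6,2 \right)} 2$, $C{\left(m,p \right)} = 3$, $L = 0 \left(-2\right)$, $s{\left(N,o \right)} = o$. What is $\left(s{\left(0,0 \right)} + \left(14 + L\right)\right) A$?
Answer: $420$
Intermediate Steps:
$L = 0$
$M = 6$ ($M = 3 \cdot 2 = 6$)
$A = 30$ ($A = - 5 \left(\left(-1\right) 6\right) = \left(-5\right) \left(-6\right) = 30$)
$\left(s{\left(0,0 \right)} + \left(14 + L\right)\right) A = \left(0 + \left(14 + 0\right)\right) 30 = \left(0 + 14\right) 30 = 14 \cdot 30 = 420$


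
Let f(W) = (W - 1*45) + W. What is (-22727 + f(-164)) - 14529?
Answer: -37629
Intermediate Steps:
f(W) = -45 + 2*W (f(W) = (W - 45) + W = (-45 + W) + W = -45 + 2*W)
(-22727 + f(-164)) - 14529 = (-22727 + (-45 + 2*(-164))) - 14529 = (-22727 + (-45 - 328)) - 14529 = (-22727 - 373) - 14529 = -23100 - 14529 = -37629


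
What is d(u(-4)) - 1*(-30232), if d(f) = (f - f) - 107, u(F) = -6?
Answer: 30125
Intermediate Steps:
d(f) = -107 (d(f) = 0 - 107 = -107)
d(u(-4)) - 1*(-30232) = -107 - 1*(-30232) = -107 + 30232 = 30125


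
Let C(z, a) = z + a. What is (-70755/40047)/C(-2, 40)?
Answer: -23585/507262 ≈ -0.046495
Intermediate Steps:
C(z, a) = a + z
(-70755/40047)/C(-2, 40) = (-70755/40047)/(40 - 2) = -70755*1/40047/38 = -23585/13349*1/38 = -23585/507262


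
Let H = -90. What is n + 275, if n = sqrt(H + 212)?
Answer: 275 + sqrt(122) ≈ 286.05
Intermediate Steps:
n = sqrt(122) (n = sqrt(-90 + 212) = sqrt(122) ≈ 11.045)
n + 275 = sqrt(122) + 275 = 275 + sqrt(122)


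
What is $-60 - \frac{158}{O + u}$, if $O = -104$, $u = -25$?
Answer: $- \frac{7582}{129} \approx -58.775$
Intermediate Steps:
$-60 - \frac{158}{O + u} = -60 - \frac{158}{-104 - 25} = -60 - \frac{158}{-129} = -60 - - \frac{158}{129} = -60 + \frac{158}{129} = - \frac{7582}{129}$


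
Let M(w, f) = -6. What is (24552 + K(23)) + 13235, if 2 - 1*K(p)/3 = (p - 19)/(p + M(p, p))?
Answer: 642469/17 ≈ 37792.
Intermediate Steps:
K(p) = 6 - 3*(-19 + p)/(-6 + p) (K(p) = 6 - 3*(p - 19)/(p - 6) = 6 - 3*(-19 + p)/(-6 + p))
(24552 + K(23)) + 13235 = (24552 + 3*(7 + 23)/(-6 + 23)) + 13235 = (24552 + 3*30/17) + 13235 = (24552 + 3*(1/17)*30) + 13235 = (24552 + 90/17) + 13235 = 417474/17 + 13235 = 642469/17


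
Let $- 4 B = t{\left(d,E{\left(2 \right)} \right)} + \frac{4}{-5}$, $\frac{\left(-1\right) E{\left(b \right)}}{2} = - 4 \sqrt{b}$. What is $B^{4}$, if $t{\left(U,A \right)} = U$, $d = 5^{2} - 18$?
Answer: $\frac{923521}{160000} \approx 5.772$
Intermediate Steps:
$d = 7$ ($d = 25 - 18 = 7$)
$E{\left(b \right)} = 8 \sqrt{b}$ ($E{\left(b \right)} = - 2 \left(- 4 \sqrt{b}\right) = 8 \sqrt{b}$)
$B = - \frac{31}{20}$ ($B = - \frac{7 + \frac{4}{-5}}{4} = - \frac{7 + 4 \left(- \frac{1}{5}\right)}{4} = - \frac{7 - \frac{4}{5}}{4} = \left(- \frac{1}{4}\right) \frac{31}{5} = - \frac{31}{20} \approx -1.55$)
$B^{4} = \left(- \frac{31}{20}\right)^{4} = \frac{923521}{160000}$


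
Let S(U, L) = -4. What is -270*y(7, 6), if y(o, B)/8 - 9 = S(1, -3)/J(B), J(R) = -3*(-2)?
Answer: -18000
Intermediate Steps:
J(R) = 6
y(o, B) = 200/3 (y(o, B) = 72 + 8*(-4/6) = 72 + 8*(-4*⅙) = 72 + 8*(-⅔) = 72 - 16/3 = 200/3)
-270*y(7, 6) = -270*200/3 = -18000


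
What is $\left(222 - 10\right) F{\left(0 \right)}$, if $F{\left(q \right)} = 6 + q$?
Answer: $1272$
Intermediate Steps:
$\left(222 - 10\right) F{\left(0 \right)} = \left(222 - 10\right) \left(6 + 0\right) = 212 \cdot 6 = 1272$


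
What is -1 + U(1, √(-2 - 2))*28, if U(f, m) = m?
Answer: -1 + 56*I ≈ -1.0 + 56.0*I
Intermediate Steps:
-1 + U(1, √(-2 - 2))*28 = -1 + √(-2 - 2)*28 = -1 + √(-4)*28 = -1 + (2*I)*28 = -1 + 56*I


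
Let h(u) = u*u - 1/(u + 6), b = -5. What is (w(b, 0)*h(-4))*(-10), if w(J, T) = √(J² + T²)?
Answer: -775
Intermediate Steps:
h(u) = u² - 1/(6 + u)
(w(b, 0)*h(-4))*(-10) = (√((-5)² + 0²)*((-1 + (-4)³ + 6*(-4)²)/(6 - 4)))*(-10) = (√(25 + 0)*((-1 - 64 + 6*16)/2))*(-10) = (√25*((-1 - 64 + 96)/2))*(-10) = (5*((½)*31))*(-10) = (5*(31/2))*(-10) = (155/2)*(-10) = -775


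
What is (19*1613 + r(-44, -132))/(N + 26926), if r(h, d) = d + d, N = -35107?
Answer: -30383/8181 ≈ -3.7138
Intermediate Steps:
r(h, d) = 2*d
(19*1613 + r(-44, -132))/(N + 26926) = (19*1613 + 2*(-132))/(-35107 + 26926) = (30647 - 264)/(-8181) = 30383*(-1/8181) = -30383/8181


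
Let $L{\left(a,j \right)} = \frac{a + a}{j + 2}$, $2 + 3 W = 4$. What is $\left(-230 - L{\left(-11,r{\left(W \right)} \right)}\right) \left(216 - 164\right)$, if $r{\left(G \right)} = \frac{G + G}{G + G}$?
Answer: $- \frac{34736}{3} \approx -11579.0$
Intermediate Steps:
$W = \frac{2}{3}$ ($W = - \frac{2}{3} + \frac{1}{3} \cdot 4 = - \frac{2}{3} + \frac{4}{3} = \frac{2}{3} \approx 0.66667$)
$r{\left(G \right)} = 1$ ($r{\left(G \right)} = \frac{2 G}{2 G} = 2 G \frac{1}{2 G} = 1$)
$L{\left(a,j \right)} = \frac{2 a}{2 + j}$
$\left(-230 - L{\left(-11,r{\left(W \right)} \right)}\right) \left(216 - 164\right) = \left(-230 - 2 \left(-11\right) \frac{1}{2 + 1}\right) \left(216 - 164\right) = \left(-230 - 2 \left(-11\right) \frac{1}{3}\right) 52 = \left(-230 - - \frac{22}{3}\right) 52 = \left(-230 + \frac{22}{3}\right) 52 = \left(- \frac{668}{3}\right) 52 = - \frac{34736}{3}$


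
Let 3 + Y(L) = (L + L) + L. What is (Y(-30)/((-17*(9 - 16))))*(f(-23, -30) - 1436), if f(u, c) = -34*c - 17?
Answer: 40269/119 ≈ 338.40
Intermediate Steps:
Y(L) = -3 + 3*L (Y(L) = -3 + ((L + L) + L) = -3 + (2*L + L) = -3 + 3*L)
f(u, c) = -17 - 34*c
(Y(-30)/((-17*(9 - 16))))*(f(-23, -30) - 1436) = ((-3 + 3*(-30))/((-17*(9 - 16))))*((-17 - 34*(-30)) - 1436) = ((-3 - 90)/((-17*(-7))))*((-17 + 1020) - 1436) = (-93/119)*(1003 - 1436) = -93*1/119*(-433) = -93/119*(-433) = 40269/119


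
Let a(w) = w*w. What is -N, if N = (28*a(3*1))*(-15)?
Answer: 3780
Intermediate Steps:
a(w) = w**2
N = -3780 (N = (28*(3*1)**2)*(-15) = (28*3**2)*(-15) = (28*9)*(-15) = 252*(-15) = -3780)
-N = -1*(-3780) = 3780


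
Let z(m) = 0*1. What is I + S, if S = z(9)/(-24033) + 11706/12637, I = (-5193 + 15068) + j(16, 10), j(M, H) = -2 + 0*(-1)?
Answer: 124776807/12637 ≈ 9873.9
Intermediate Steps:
z(m) = 0
j(M, H) = -2 (j(M, H) = -2 + 0 = -2)
I = 9873 (I = (-5193 + 15068) - 2 = 9875 - 2 = 9873)
S = 11706/12637 (S = 0/(-24033) + 11706/12637 = 0*(-1/24033) + 11706*(1/12637) = 0 + 11706/12637 = 11706/12637 ≈ 0.92633)
I + S = 9873 + 11706/12637 = 124776807/12637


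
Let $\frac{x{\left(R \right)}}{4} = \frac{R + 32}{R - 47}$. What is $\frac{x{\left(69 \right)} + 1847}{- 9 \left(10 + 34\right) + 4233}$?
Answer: $\frac{20519}{42207} \approx 0.48615$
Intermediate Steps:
$x{\left(R \right)} = \frac{4 \left(32 + R\right)}{-47 + R}$ ($x{\left(R \right)} = 4 \frac{R + 32}{R - 47} = 4 \frac{32 + R}{-47 + R} = \frac{4 \left(32 + R\right)}{-47 + R}$)
$\frac{x{\left(69 \right)} + 1847}{- 9 \left(10 + 34\right) + 4233} = \frac{\frac{4 \left(32 + 69\right)}{-47 + 69} + 1847}{- 9 \left(10 + 34\right) + 4233} = \frac{4 \cdot \frac{1}{22} \cdot 101 + 1847}{\left(-9\right) 44 + 4233} = \frac{4 \cdot \frac{1}{22} \cdot 101 + 1847}{-396 + 4233} = \frac{\frac{202}{11} + 1847}{3837} = \frac{20519}{11} \cdot \frac{1}{3837} = \frac{20519}{42207}$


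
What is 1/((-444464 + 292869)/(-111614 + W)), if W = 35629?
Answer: 15197/30319 ≈ 0.50124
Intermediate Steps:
1/((-444464 + 292869)/(-111614 + W)) = 1/((-444464 + 292869)/(-111614 + 35629)) = 1/(-151595/(-75985)) = 1/(-151595*(-1/75985)) = 1/(30319/15197) = 15197/30319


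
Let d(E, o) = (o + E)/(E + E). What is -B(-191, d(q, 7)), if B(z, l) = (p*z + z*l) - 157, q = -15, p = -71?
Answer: -200296/15 ≈ -13353.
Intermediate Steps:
d(E, o) = (E + o)/(2*E) (d(E, o) = (E + o)/((2*E)) = (E + o)*(1/(2*E)) = (E + o)/(2*E))
B(z, l) = -157 - 71*z + l*z (B(z, l) = (-71*z + z*l) - 157 = (-71*z + l*z) - 157 = -157 - 71*z + l*z)
-B(-191, d(q, 7)) = -(-157 - 71*(-191) + ((½)*(-15 + 7)/(-15))*(-191)) = -(-157 + 13561 + ((½)*(-1/15)*(-8))*(-191)) = -(-157 + 13561 + (4/15)*(-191)) = -(-157 + 13561 - 764/15) = -1*200296/15 = -200296/15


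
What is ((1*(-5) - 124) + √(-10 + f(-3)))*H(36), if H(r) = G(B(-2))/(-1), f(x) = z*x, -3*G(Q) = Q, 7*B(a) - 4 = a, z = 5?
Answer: -86/7 + 10*I/21 ≈ -12.286 + 0.47619*I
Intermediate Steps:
B(a) = 4/7 + a/7
G(Q) = -Q/3
f(x) = 5*x
H(r) = 2/21 (H(r) = -(4/7 + (⅐)*(-2))/3/(-1) = -(4/7 - 2/7)/3*(-1) = -⅓*2/7*(-1) = -2/21*(-1) = 2/21)
((1*(-5) - 124) + √(-10 + f(-3)))*H(36) = ((1*(-5) - 124) + √(-10 + 5*(-3)))*(2/21) = ((-5 - 124) + √(-10 - 15))*(2/21) = (-129 + √(-25))*(2/21) = (-129 + 5*I)*(2/21) = -86/7 + 10*I/21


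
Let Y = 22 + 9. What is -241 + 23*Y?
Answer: 472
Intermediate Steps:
Y = 31
-241 + 23*Y = -241 + 23*31 = -241 + 713 = 472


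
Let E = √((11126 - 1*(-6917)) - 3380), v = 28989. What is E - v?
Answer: -28989 + √14663 ≈ -28868.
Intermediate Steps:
E = √14663 (E = √((11126 + 6917) - 3380) = √(18043 - 3380) = √14663 ≈ 121.09)
E - v = √14663 - 1*28989 = √14663 - 28989 = -28989 + √14663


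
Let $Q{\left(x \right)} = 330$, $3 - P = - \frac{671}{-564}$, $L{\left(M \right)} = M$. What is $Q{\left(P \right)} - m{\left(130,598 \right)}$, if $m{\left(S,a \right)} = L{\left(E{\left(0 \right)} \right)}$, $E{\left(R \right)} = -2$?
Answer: $332$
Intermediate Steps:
$m{\left(S,a \right)} = -2$
$P = \frac{1021}{564}$ ($P = 3 - - \frac{671}{-564} = 3 - \left(-671\right) \left(- \frac{1}{564}\right) = 3 - \frac{671}{564} = \frac{1021}{564} \approx 1.8103$)
$Q{\left(P \right)} - m{\left(130,598 \right)} = 330 - -2 = 330 + 2 = 332$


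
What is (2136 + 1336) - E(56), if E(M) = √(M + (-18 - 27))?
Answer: 3472 - √11 ≈ 3468.7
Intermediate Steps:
E(M) = √(-45 + M) (E(M) = √(M - 45) = √(-45 + M))
(2136 + 1336) - E(56) = (2136 + 1336) - √(-45 + 56) = 3472 - √11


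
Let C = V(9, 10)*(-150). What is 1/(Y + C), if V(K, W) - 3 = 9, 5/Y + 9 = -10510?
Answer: -10519/18934205 ≈ -0.00055556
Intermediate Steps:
Y = -5/10519 (Y = 5/(-9 - 10510) = 5/(-10519) = 5*(-1/10519) = -5/10519 ≈ -0.00047533)
V(K, W) = 12 (V(K, W) = 3 + 9 = 12)
C = -1800 (C = 12*(-150) = -1800)
1/(Y + C) = 1/(-5/10519 - 1800) = 1/(-18934205/10519) = -10519/18934205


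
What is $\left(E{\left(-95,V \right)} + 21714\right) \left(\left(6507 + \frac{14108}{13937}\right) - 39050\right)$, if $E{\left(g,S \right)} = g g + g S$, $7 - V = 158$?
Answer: $- \frac{20447292900372}{13937} \approx -1.4671 \cdot 10^{9}$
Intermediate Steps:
$V = -151$ ($V = 7 - 158 = -151$)
$E{\left(g,S \right)} = g^{2} + S g$
$\left(E{\left(-95,V \right)} + 21714\right) \left(\left(6507 + \frac{14108}{13937}\right) - 39050\right) = \left(- 95 \left(-151 - 95\right) + 21714\right) \left(\left(6507 + \frac{14108}{13937}\right) - 39050\right) = \left(\left(-95\right) \left(-246\right) + 21714\right) \left(\left(6507 + 14108 \cdot \frac{1}{13937}\right) - 39050\right) = \left(23370 + 21714\right) \left(\left(6507 + \frac{14108}{13937}\right) - 39050\right) = 45084 \left(\frac{90702167}{13937} - 39050\right) = 45084 \left(- \frac{453537683}{13937}\right) = - \frac{20447292900372}{13937}$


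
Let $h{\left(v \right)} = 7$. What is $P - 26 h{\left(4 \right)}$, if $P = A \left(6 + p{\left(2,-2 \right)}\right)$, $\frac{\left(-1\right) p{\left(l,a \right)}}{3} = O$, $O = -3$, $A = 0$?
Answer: $-182$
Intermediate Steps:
$p{\left(l,a \right)} = 9$ ($p{\left(l,a \right)} = \left(-3\right) \left(-3\right) = 9$)
$P = 0$ ($P = 0 \left(6 + 9\right) = 0 \cdot 15 = 0$)
$P - 26 h{\left(4 \right)} = 0 - 182 = -182$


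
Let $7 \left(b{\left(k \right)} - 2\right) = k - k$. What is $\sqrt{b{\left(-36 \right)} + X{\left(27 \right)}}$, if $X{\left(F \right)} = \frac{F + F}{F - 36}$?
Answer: $2 i \approx 2.0 i$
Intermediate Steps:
$b{\left(k \right)} = 2$ ($b{\left(k \right)} = 2 + \frac{k - k}{7} = 2 + \frac{1}{7} \cdot 0 = 2 + 0 = 2$)
$X{\left(F \right)} = \frac{2 F}{-36 + F}$
$\sqrt{b{\left(-36 \right)} + X{\left(27 \right)}} = \sqrt{2 + 2 \cdot 27 \frac{1}{-36 + 27}} = \sqrt{2 + 2 \cdot 27 \frac{1}{-9}} = \sqrt{2 + 2 \cdot 27 \left(- \frac{1}{9}\right)} = \sqrt{2 - 6} = \sqrt{-4} = 2 i$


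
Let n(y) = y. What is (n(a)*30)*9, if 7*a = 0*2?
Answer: 0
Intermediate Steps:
a = 0 (a = (0*2)/7 = (⅐)*0 = 0)
(n(a)*30)*9 = (0*30)*9 = 0*9 = 0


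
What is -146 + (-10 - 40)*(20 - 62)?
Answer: 1954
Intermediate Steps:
-146 + (-10 - 40)*(20 - 62) = -146 - 50*(-42) = -146 + 2100 = 1954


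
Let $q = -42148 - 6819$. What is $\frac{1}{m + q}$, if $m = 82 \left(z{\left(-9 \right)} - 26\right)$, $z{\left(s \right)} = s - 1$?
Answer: $- \frac{1}{51919} \approx -1.9261 \cdot 10^{-5}$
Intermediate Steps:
$q = -48967$ ($q = -42148 - 6819 = -48967$)
$z{\left(s \right)} = -1 + s$ ($z{\left(s \right)} = s - 1 = -1 + s$)
$m = -2952$ ($m = 82 \left(\left(-1 - 9\right) - 26\right) = 82 \left(-10 - 26\right) = 82 \left(-36\right) = -2952$)
$\frac{1}{m + q} = \frac{1}{-2952 - 48967} = \frac{1}{-51919} = - \frac{1}{51919}$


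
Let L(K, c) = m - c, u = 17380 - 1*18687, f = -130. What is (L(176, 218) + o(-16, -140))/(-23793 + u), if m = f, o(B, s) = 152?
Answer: 49/6275 ≈ 0.0078088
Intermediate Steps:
u = -1307 (u = 17380 - 18687 = -1307)
m = -130
L(K, c) = -130 - c
(L(176, 218) + o(-16, -140))/(-23793 + u) = ((-130 - 1*218) + 152)/(-23793 - 1307) = ((-130 - 218) + 152)/(-25100) = (-348 + 152)*(-1/25100) = -196*(-1/25100) = 49/6275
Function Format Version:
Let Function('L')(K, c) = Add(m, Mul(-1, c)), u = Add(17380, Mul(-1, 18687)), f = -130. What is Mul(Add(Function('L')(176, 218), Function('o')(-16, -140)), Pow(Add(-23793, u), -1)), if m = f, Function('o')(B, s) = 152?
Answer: Rational(49, 6275) ≈ 0.0078088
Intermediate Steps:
u = -1307 (u = Add(17380, -18687) = -1307)
m = -130
Function('L')(K, c) = Add(-130, Mul(-1, c))
Mul(Add(Function('L')(176, 218), Function('o')(-16, -140)), Pow(Add(-23793, u), -1)) = Mul(Add(Add(-130, Mul(-1, 218)), 152), Pow(Add(-23793, -1307), -1)) = Mul(Add(Add(-130, -218), 152), Pow(-25100, -1)) = Mul(Add(-348, 152), Rational(-1, 25100)) = Mul(-196, Rational(-1, 25100)) = Rational(49, 6275)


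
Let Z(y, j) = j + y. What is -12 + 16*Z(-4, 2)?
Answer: -44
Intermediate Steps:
-12 + 16*Z(-4, 2) = -12 + 16*(2 - 4) = -12 + 16*(-2) = -12 - 32 = -44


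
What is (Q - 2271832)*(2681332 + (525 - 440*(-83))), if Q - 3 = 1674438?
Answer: -1623933954407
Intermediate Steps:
Q = 1674441 (Q = 3 + 1674438 = 1674441)
(Q - 2271832)*(2681332 + (525 - 440*(-83))) = (1674441 - 2271832)*(2681332 + (525 - 440*(-83))) = -597391*(2681332 + (525 + 36520)) = -597391*(2681332 + 37045) = -597391*2718377 = -1623933954407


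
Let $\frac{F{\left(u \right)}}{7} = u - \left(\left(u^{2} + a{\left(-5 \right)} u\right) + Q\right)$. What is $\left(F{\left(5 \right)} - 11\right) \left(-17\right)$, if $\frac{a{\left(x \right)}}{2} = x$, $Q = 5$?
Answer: $-2788$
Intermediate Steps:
$a{\left(x \right)} = 2 x$
$F{\left(u \right)} = -35 - 7 u^{2} + 77 u$ ($F{\left(u \right)} = 7 \left(u - \left(\left(u^{2} + 2 \left(-5\right) u\right) + 5\right)\right) = 7 \left(u - \left(\left(u^{2} - 10 u\right) + 5\right)\right) = 7 \left(u - \left(5 + u^{2} - 10 u\right)\right) = 7 \left(-5 - u^{2} + 11 u\right) = -35 - 7 u^{2} + 77 u$)
$\left(F{\left(5 \right)} - 11\right) \left(-17\right) = \left(\left(-35 - 7 \cdot 5^{2} + 77 \cdot 5\right) - 11\right) \left(-17\right) = \left(\left(-35 - 175 + 385\right) - 11\right) \left(-17\right) = \left(175 - 11\right) \left(-17\right) = 164 \left(-17\right) = -2788$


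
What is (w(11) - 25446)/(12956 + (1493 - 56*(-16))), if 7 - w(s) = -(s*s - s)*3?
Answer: -25109/15345 ≈ -1.6363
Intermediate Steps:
w(s) = 7 - 3*s + 3*s**2 (w(s) = 7 - (-(s*s - s))*3 = 7 - (-(s**2 - s))*3 = 7 - (s - s**2)*3 = 7 - (-3*s**2 + 3*s) = 7 + (-3*s + 3*s**2) = 7 - 3*s + 3*s**2)
(w(11) - 25446)/(12956 + (1493 - 56*(-16))) = ((7 - 3*11 + 3*11**2) - 25446)/(12956 + (1493 - 56*(-16))) = ((7 - 33 + 3*121) - 25446)/(12956 + (1493 - 1*(-896))) = ((7 - 33 + 363) - 25446)/(12956 + (1493 + 896)) = (337 - 25446)/(12956 + 2389) = -25109/15345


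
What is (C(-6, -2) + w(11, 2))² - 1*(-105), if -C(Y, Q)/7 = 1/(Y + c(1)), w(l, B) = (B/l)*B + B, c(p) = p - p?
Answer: 511669/4356 ≈ 117.46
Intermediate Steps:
c(p) = 0
w(l, B) = B + B²/l (w(l, B) = B²/l + B = B + B²/l)
C(Y, Q) = -7/Y (C(Y, Q) = -7/(Y + 0) = -7/Y)
(C(-6, -2) + w(11, 2))² - 1*(-105) = (-7/(-6) + 2*(2 + 11)/11)² - 1*(-105) = (-7*(-⅙) + 2*(1/11)*13)² + 105 = (7/6 + 26/11)² + 105 = (233/66)² + 105 = 54289/4356 + 105 = 511669/4356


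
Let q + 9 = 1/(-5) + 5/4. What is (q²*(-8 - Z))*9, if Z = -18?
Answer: 227529/40 ≈ 5688.2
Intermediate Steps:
q = -159/20 (q = -9 + (1/(-5) + 5/4) = -9 + (1*(-⅕) + 5*(¼)) = -9 + (-⅕ + 5/4) = -9 + 21/20 = -159/20 ≈ -7.9500)
(q²*(-8 - Z))*9 = ((-159/20)²*(-8 - 1*(-18)))*9 = (25281*(-8 + 18)/400)*9 = ((25281/400)*10)*9 = (25281/40)*9 = 227529/40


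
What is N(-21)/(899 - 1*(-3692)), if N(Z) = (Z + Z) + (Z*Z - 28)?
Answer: 371/4591 ≈ 0.080810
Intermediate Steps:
N(Z) = -28 + Z² + 2*Z (N(Z) = 2*Z + (Z² - 28) = 2*Z + (-28 + Z²) = -28 + Z² + 2*Z)
N(-21)/(899 - 1*(-3692)) = (-28 + (-21)² + 2*(-21))/(899 - 1*(-3692)) = (-28 + 441 - 42)/(899 + 3692) = 371/4591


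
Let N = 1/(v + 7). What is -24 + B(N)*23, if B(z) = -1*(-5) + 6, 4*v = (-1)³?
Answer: 229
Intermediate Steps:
v = -¼ (v = (¼)*(-1)³ = (¼)*(-1) = -¼ ≈ -0.25000)
N = 4/27 (N = 1/(-¼ + 7) = 1/(27/4) = 4/27 ≈ 0.14815)
B(z) = 11 (B(z) = 5 + 6 = 11)
-24 + B(N)*23 = -24 + 11*23 = -24 + 253 = 229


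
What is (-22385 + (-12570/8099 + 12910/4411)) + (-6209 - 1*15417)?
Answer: -1572230175759/35724689 ≈ -44010.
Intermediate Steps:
(-22385 + (-12570/8099 + 12910/4411)) + (-6209 - 1*15417) = (-22385 + (-12570*1/8099 + 12910*(1/4411))) + (-6209 - 15417) = (-22385 + (-12570/8099 + 12910/4411)) - 21626 = (-22385 + 49111820/35724689) - 21626 = -799648051445/35724689 - 21626 = -1572230175759/35724689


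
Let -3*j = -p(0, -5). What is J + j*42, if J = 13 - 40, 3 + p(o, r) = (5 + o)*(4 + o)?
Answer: 211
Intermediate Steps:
p(o, r) = -3 + (4 + o)*(5 + o) (p(o, r) = -3 + (5 + o)*(4 + o) = -3 + (4 + o)*(5 + o))
j = 17/3 (j = -(-1)*(17 + 0² + 9*0)/3 = -(-1)*(17 + 0 + 0)/3 = -(-1)*17/3 = -⅓*(-17) = 17/3 ≈ 5.6667)
J = -27
J + j*42 = -27 + (17/3)*42 = -27 + 238 = 211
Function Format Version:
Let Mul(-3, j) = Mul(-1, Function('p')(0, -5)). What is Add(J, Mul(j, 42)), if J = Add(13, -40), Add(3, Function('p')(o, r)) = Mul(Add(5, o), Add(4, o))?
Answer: 211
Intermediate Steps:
Function('p')(o, r) = Add(-3, Mul(Add(4, o), Add(5, o))) (Function('p')(o, r) = Add(-3, Mul(Add(5, o), Add(4, o))) = Add(-3, Mul(Add(4, o), Add(5, o))))
j = Rational(17, 3) (j = Mul(Rational(-1, 3), Mul(-1, Add(17, Pow(0, 2), Mul(9, 0)))) = Mul(Rational(-1, 3), Mul(-1, Add(17, 0, 0))) = Mul(Rational(-1, 3), Mul(-1, 17)) = Mul(Rational(-1, 3), -17) = Rational(17, 3) ≈ 5.6667)
J = -27
Add(J, Mul(j, 42)) = Add(-27, Mul(Rational(17, 3), 42)) = Add(-27, 238) = 211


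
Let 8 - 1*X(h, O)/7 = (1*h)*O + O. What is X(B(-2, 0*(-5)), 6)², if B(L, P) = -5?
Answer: 50176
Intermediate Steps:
X(h, O) = 56 - 7*O - 7*O*h (X(h, O) = 56 - 7*((1*h)*O + O) = 56 - 7*(h*O + O) = 56 - 7*(O*h + O) = 56 - 7*(O + O*h) = 56 + (-7*O - 7*O*h) = 56 - 7*O - 7*O*h)
X(B(-2, 0*(-5)), 6)² = (56 - 7*6 - 7*6*(-5))² = (56 - 42 + 210)² = 224² = 50176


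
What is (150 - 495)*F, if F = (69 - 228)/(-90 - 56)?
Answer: -54855/146 ≈ -375.72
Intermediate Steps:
F = 159/146 (F = -159/(-146) = -159*(-1/146) = 159/146 ≈ 1.0890)
(150 - 495)*F = (150 - 495)*(159/146) = -345*159/146 = -54855/146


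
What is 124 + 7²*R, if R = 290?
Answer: 14334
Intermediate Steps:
124 + 7²*R = 124 + 7²*290 = 124 + 49*290 = 124 + 14210 = 14334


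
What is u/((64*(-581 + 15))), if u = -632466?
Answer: 316233/18112 ≈ 17.460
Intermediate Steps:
u/((64*(-581 + 15))) = -632466*1/(64*(-581 + 15)) = -632466/(64*(-566)) = -632466/(-36224) = -632466*(-1/36224) = 316233/18112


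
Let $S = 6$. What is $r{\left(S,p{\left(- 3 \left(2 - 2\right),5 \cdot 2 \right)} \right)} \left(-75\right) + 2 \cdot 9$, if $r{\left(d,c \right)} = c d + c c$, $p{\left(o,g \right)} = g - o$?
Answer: $-11982$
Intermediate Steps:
$r{\left(d,c \right)} = c^{2} + c d$ ($r{\left(d,c \right)} = c d + c^{2} = c^{2} + c d$)
$r{\left(S,p{\left(- 3 \left(2 - 2\right),5 \cdot 2 \right)} \right)} \left(-75\right) + 2 \cdot 9 = \left(5 \cdot 2 - - 3 \left(2 - 2\right)\right) \left(\left(5 \cdot 2 - - 3 \left(2 - 2\right)\right) + 6\right) \left(-75\right) + 2 \cdot 9 = \left(10 - \left(-3\right) 0\right) \left(\left(10 - \left(-3\right) 0\right) + 6\right) \left(-75\right) + 18 = \left(10 - 0\right) \left(\left(10 - 0\right) + 6\right) \left(-75\right) + 18 = \left(10 + 0\right) \left(\left(10 + 0\right) + 6\right) \left(-75\right) + 18 = 10 \left(10 + 6\right) \left(-75\right) + 18 = 10 \cdot 16 \left(-75\right) + 18 = 160 \left(-75\right) + 18 = -12000 + 18 = -11982$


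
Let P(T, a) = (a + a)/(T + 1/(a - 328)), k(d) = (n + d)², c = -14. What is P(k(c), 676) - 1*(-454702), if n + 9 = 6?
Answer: 45731214742/100573 ≈ 4.5471e+5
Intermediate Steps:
n = -3 (n = -9 + 6 = -3)
k(d) = (-3 + d)²
P(T, a) = 2*a/(T + 1/(-328 + a)) (P(T, a) = (2*a)/(T + 1/(-328 + a)) = 2*a/(T + 1/(-328 + a)))
P(k(c), 676) - 1*(-454702) = 2*676*(-328 + 676)/(1 - 328*(-3 - 14)² + (-3 - 14)²*676) - 1*(-454702) = 2*676*348/(1 - 328*(-17)² + (-17)²*676) + 454702 = 2*676*348/(1 - 328*289 + 289*676) + 454702 = 2*676*348/(1 - 94792 + 195364) + 454702 = 2*676*348/100573 + 454702 = 2*676*(1/100573)*348 + 454702 = 470496/100573 + 454702 = 45731214742/100573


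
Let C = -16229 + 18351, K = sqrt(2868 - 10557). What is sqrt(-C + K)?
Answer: sqrt(-2122 + I*sqrt(7689)) ≈ 0.9516 + 46.075*I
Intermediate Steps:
K = I*sqrt(7689) (K = sqrt(-7689) = I*sqrt(7689) ≈ 87.687*I)
C = 2122
sqrt(-C + K) = sqrt(-1*2122 + I*sqrt(7689)) = sqrt(-2122 + I*sqrt(7689))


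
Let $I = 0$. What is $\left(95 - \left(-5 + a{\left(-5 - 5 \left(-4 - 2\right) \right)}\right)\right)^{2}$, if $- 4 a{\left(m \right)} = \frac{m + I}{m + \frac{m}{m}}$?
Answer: $\frac{108680625}{10816} \approx 10048.0$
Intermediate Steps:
$a{\left(m \right)} = - \frac{m}{4 \left(1 + m\right)}$ ($a{\left(m \right)} = - \frac{\left(m + 0\right) \frac{1}{m + \frac{m}{m}}}{4} = - \frac{m \frac{1}{m + 1}}{4} = - \frac{m \frac{1}{1 + m}}{4} = - \frac{m}{4 \left(1 + m\right)}$)
$\left(95 - \left(-5 + a{\left(-5 - 5 \left(-4 - 2\right) \right)}\right)\right)^{2} = \left(95 + \left(5 - - \frac{-5 - 5 \left(-4 - 2\right)}{4 + 4 \left(-5 - 5 \left(-4 - 2\right)\right)}\right)\right)^{2} = \left(95 + \left(5 - - \frac{-5 - -30}{4 + 4 \left(-5 - -30\right)}\right)\right)^{2} = \left(95 + \left(5 - - \frac{-5 + 30}{4 + 4 \left(-5 + 30\right)}\right)\right)^{2} = \left(95 + \left(5 - \left(-1\right) 25 \frac{1}{4 + 4 \cdot 25}\right)\right)^{2} = \left(95 + \left(5 - \left(-1\right) 25 \frac{1}{4 + 100}\right)\right)^{2} = \left(95 + \left(5 - \left(-1\right) 25 \cdot \frac{1}{104}\right)\right)^{2} = \left(95 + \left(5 - - \frac{25}{104}\right)\right)^{2} = \left(95 + \left(5 + \frac{25}{104}\right)\right)^{2} = \left(95 + \frac{545}{104}\right)^{2} = \left(\frac{10425}{104}\right)^{2} = \frac{108680625}{10816}$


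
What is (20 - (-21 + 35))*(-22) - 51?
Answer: -183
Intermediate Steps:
(20 - (-21 + 35))*(-22) - 51 = (20 - 1*14)*(-22) - 51 = (20 - 14)*(-22) - 51 = 6*(-22) - 51 = -132 - 51 = -183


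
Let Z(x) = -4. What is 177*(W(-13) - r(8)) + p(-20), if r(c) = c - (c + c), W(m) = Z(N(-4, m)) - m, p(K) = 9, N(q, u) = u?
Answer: 3018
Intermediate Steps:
W(m) = -4 - m
r(c) = -c (r(c) = c - 2*c = -c)
177*(W(-13) - r(8)) + p(-20) = 177*((-4 - 1*(-13)) - (-1)*8) + 9 = 177*((-4 + 13) - 1*(-8)) + 9 = 177*(9 + 8) + 9 = 177*17 + 9 = 3009 + 9 = 3018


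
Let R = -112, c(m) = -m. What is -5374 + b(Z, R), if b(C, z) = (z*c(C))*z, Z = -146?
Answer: 1826050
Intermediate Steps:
b(C, z) = -C*z² (b(C, z) = (z*(-C))*z = (-C*z)*z = -C*z²)
-5374 + b(Z, R) = -5374 - 1*(-146)*(-112)² = -5374 - 1*(-146)*12544 = -5374 + 1831424 = 1826050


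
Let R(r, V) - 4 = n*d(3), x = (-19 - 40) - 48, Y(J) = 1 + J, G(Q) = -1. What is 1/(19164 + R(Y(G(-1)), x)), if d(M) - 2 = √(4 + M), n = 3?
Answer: 19174/367642213 - 3*√7/367642213 ≈ 5.2132e-5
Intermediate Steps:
x = -107 (x = -59 - 48 = -107)
d(M) = 2 + √(4 + M)
R(r, V) = 10 + 3*√7 (R(r, V) = 4 + 3*(2 + √(4 + 3)) = 4 + 3*(2 + √7) = 4 + (6 + 3*√7) = 10 + 3*√7)
1/(19164 + R(Y(G(-1)), x)) = 1/(19164 + (10 + 3*√7)) = 1/(19174 + 3*√7)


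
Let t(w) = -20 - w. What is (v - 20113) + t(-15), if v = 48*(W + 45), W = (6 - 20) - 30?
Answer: -20070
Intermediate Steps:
W = -44 (W = -14 - 30 = -44)
v = 48 (v = 48*(-44 + 45) = 48*1 = 48)
(v - 20113) + t(-15) = (48 - 20113) + (-20 - 1*(-15)) = -20065 + (-20 + 15) = -20065 - 5 = -20070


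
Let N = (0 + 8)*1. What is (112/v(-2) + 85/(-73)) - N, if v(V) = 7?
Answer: 499/73 ≈ 6.8356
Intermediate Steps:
N = 8 (N = 8*1 = 8)
(112/v(-2) + 85/(-73)) - N = (112/7 + 85/(-73)) - 1*8 = (112*(⅐) + 85*(-1/73)) - 8 = (16 - 85/73) - 8 = 1083/73 - 8 = 499/73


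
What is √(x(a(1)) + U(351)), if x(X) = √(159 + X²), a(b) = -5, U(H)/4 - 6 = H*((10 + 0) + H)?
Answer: √(506868 + 2*√46) ≈ 711.96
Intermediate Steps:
U(H) = 24 + 4*H*(10 + H) (U(H) = 24 + 4*(H*((10 + 0) + H)) = 24 + 4*(H*(10 + H)) = 24 + 4*H*(10 + H))
√(x(a(1)) + U(351)) = √(√(159 + (-5)²) + (24 + 4*351² + 40*351)) = √(√(159 + 25) + (24 + 4*123201 + 14040)) = √(√184 + (24 + 492804 + 14040)) = √(2*√46 + 506868) = √(506868 + 2*√46)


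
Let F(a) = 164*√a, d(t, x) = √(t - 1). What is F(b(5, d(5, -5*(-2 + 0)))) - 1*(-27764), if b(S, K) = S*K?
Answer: 27764 + 164*√10 ≈ 28283.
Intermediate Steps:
d(t, x) = √(-1 + t)
b(S, K) = K*S
F(b(5, d(5, -5*(-2 + 0)))) - 1*(-27764) = 164*√(√(-1 + 5)*5) - 1*(-27764) = 164*√(√4*5) + 27764 = 164*√(2*5) + 27764 = 164*√10 + 27764 = 27764 + 164*√10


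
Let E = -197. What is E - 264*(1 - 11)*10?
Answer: 26203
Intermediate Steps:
E - 264*(1 - 11)*10 = -197 - 264*(1 - 11)*10 = -197 - (-2640)*10 = -197 - 264*(-100) = -197 + 26400 = 26203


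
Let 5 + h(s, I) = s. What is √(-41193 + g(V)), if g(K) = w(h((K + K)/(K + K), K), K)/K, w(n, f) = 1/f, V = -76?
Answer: I*√237930767/76 ≈ 202.96*I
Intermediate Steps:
h(s, I) = -5 + s
g(K) = K⁻² (g(K) = 1/(K*K) = K⁻²)
√(-41193 + g(V)) = √(-41193 + (-76)⁻²) = √(-41193 + 1/5776) = √(-237930767/5776) = I*√237930767/76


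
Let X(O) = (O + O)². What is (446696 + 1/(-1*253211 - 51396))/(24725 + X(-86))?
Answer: 45355576157/5514300521 ≈ 8.2251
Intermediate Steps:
X(O) = 4*O² (X(O) = (2*O)² = 4*O²)
(446696 + 1/(-1*253211 - 51396))/(24725 + X(-86)) = (446696 + 1/(-1*253211 - 51396))/(24725 + 4*(-86)²) = (446696 + 1/(-253211 - 51396))/(24725 + 4*7396) = (446696 + 1/(-304607))/(24725 + 29584) = (446696 - 1/304607)/54309 = (136066728471/304607)*(1/54309) = 45355576157/5514300521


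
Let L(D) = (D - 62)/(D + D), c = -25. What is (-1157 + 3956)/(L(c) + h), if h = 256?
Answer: 139950/12887 ≈ 10.860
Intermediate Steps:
L(D) = (-62 + D)/(2*D) (L(D) = (-62 + D)/((2*D)) = (-62 + D)*(1/(2*D)) = (-62 + D)/(2*D))
(-1157 + 3956)/(L(c) + h) = (-1157 + 3956)/((½)*(-62 - 25)/(-25) + 256) = 2799/((½)*(-1/25)*(-87) + 256) = 2799/(87/50 + 256) = 2799/(12887/50) = 2799*(50/12887) = 139950/12887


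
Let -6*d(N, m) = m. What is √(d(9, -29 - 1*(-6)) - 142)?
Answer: I*√4974/6 ≈ 11.754*I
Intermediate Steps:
d(N, m) = -m/6
√(d(9, -29 - 1*(-6)) - 142) = √(-(-29 - 1*(-6))/6 - 142) = √(-(-29 + 6)/6 - 142) = √(-⅙*(-23) - 142) = √(23/6 - 142) = √(-829/6) = I*√4974/6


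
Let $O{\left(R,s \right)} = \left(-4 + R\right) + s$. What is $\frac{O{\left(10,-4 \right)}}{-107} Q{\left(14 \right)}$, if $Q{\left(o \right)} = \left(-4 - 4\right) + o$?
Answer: $- \frac{12}{107} \approx -0.11215$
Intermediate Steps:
$O{\left(R,s \right)} = -4 + R + s$
$Q{\left(o \right)} = -8 + o$
$\frac{O{\left(10,-4 \right)}}{-107} Q{\left(14 \right)} = \frac{-4 + 10 - 4}{-107} \left(-8 + 14\right) = 2 \left(- \frac{1}{107}\right) 6 = \left(- \frac{2}{107}\right) 6 = - \frac{12}{107}$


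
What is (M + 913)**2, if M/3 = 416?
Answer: 4669921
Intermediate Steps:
M = 1248 (M = 3*416 = 1248)
(M + 913)**2 = (1248 + 913)**2 = 2161**2 = 4669921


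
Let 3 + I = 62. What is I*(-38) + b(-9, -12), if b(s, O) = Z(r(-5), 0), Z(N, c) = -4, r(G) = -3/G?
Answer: -2246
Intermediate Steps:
I = 59 (I = -3 + 62 = 59)
b(s, O) = -4
I*(-38) + b(-9, -12) = 59*(-38) - 4 = -2242 - 4 = -2246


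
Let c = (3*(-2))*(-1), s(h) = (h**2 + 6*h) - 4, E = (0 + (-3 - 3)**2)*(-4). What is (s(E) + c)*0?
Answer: 0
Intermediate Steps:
E = -144 (E = (0 + (-6)**2)*(-4) = (0 + 36)*(-4) = 36*(-4) = -144)
s(h) = -4 + h**2 + 6*h
c = 6 (c = -6*(-1) = 6)
(s(E) + c)*0 = ((-4 + (-144)**2 + 6*(-144)) + 6)*0 = ((-4 + 20736 - 864) + 6)*0 = (19868 + 6)*0 = 19874*0 = 0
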